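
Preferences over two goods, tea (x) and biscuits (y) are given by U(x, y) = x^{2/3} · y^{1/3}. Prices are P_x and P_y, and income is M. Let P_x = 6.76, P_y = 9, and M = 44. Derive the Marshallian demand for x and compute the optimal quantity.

x* = 4.3393

Tangency: MRS = 2·y/x = P_x/P_y.
Rearranging, P_y·y = (1/2)·P_x·x. Substituting into the budget gives P_x·x·(1 + (1/2)) = M.
Demand: x*(P_x,P_y,M) = 2/3·M/P_x and y* = 1/3·M/P_y.
At P_x=6.76, P_y=9, M=44: x* = 2/3·44/6.76 = 4.3393.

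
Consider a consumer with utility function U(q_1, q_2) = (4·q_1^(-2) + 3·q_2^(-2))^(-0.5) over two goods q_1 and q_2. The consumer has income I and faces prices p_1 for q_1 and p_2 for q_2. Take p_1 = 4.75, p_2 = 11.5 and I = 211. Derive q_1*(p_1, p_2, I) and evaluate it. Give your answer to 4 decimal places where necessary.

q_1* = 16.8379

Numerically q_2/q_1 = 0.676632, so q_1* = 211/(4.75 + 11.5·0.676632) = 16.8379.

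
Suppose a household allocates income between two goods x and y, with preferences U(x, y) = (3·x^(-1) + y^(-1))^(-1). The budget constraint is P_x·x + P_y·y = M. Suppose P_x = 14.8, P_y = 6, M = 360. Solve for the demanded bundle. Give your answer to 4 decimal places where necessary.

MRS = MU_x/MU_y = 3·(y/x)^(2). Set equal to P_x/P_y.
Hence y/x = ((1/3)·P_x/P_y)^(1/(2)), i.e. raised to the 0.5 power.
Substitute y = (y/x)·x into the budget: x* = M/(P_x + P_y·(y/x)).
Numerically y/x = 0.906765, so x* = 360/(14.8 + 6·0.906765) = 17.786 and y* = 0.906765·17.786 = 16.1278.

x* = 17.786, y* = 16.1278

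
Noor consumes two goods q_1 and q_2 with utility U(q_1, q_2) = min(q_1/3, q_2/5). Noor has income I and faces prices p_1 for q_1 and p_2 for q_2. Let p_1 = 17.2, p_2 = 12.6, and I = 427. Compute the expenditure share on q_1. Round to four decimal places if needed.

share on q_1 = 0.4503

With perfect complements, no substitution: consume in ratio q_1:q_2 = 3:5.
Budget: p_1·q_1 + p_2·(5/3)·q_1 = I, so (3·p_1 + 5·p_2)·q_1 = 3·I.
Demand: q_1*(p_1,p_2,I) = 3·I/(3·p_1 + 5·p_2), q_2* = 5·I/(3·p_1 + 5·p_2).
Here 3·17.2 + 5·12.6 = 114.6, giving q_1* = 11.178 and q_2* = 18.63.
Expenditure on q_1: 17.2·11.178 = 192.2618; share = 0.4503.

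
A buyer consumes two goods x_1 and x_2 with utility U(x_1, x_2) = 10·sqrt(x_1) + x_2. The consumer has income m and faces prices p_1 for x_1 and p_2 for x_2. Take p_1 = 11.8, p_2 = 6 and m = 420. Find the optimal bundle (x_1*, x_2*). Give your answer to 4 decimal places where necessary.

x_1* = 6.4637, x_2* = 57.2881

Plugging in: x_1* = (5·6/11.8)² = 6.4637, x_2* = 57.2881.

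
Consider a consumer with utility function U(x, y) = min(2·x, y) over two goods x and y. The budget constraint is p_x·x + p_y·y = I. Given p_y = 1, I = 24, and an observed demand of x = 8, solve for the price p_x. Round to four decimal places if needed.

Leontief preferences: the optimum is at the kink where x/1 = y/2, i.e. y = 2·x.
Budget: p_x·x + p_y·2·x = I, so (p_x + 2·p_y)·x = I.
Demand: x*(p_x,p_y,I) = I/(p_x + 2·p_y), y* = 2·I/(p_x + 2·p_y).
Set x* = 8 in the demand function and solve for p_x: p_x = 1.

p_x = 1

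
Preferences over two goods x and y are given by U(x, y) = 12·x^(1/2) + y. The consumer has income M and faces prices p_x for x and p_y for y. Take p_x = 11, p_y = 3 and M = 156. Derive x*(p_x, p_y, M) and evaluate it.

x* = 2.6777

Set MRS = p_x/p_y: 6·x^(−1/2) = p_x/p_y.
Thus x* = (6·p_y/p_x)² — independent of M — with the rest of income spent on y.
Plugging in: x* = (6·3/11)² = 2.6777.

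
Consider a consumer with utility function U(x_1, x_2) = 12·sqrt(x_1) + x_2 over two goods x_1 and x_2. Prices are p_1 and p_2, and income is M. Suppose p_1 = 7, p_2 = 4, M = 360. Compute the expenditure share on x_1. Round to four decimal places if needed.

Solve: √x_1 = 6·p_2/p_1, so x_1*(p_1,p_2) = (6·p_2/p_1)², and x_2* = (M − p_1·x_1*)/p_2.
Plugging in: x_1* = (6·4/7)² = 11.7551, x_2* = 69.4286.
Expenditure on x_1: 7·11.7551 = 82.2857; share = 0.2286.

share on x_1 = 0.2286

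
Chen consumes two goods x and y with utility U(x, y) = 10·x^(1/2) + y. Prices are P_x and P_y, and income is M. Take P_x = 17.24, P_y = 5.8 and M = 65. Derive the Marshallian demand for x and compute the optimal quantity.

x* = 2.8296

Plugging in: x* = (5·5.8/17.24)² = 2.8296.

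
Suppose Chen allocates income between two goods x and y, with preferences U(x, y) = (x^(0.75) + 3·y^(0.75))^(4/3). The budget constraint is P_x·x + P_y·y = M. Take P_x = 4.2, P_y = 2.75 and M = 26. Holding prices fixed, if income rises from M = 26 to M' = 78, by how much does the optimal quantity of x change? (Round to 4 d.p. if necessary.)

From the CES first-order condition, (1/3)·(y/x)^(0.25) = P_x/P_y.
Solve for the ratio: y/x = [3·P_x/P_y]^(4).
Substitute y = (y/x)·x into the budget: x* = M/(P_x + P_y·(y/x)).
Numerically y/x = 440.708478, so x* = 26/(4.2 + 2.75·440.708478) = 0.0214.
At M' = 78: x* = 0.0641. Change: 0.0641 − 0.0214 = 0.0428.

Δx* = 0.0428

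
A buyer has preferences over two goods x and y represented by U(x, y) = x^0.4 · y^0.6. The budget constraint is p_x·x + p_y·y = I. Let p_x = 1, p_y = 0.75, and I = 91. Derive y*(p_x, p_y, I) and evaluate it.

MU_x/MU_y = (0.4·y)/(0.6·x); tangency sets this equal to p_x/p_y.
So 0.4·p_y·y = 0.6·p_x·x; combined with the budget, a share 0.4 of income goes to x.
Demand: x*(p_x,p_y,I) = 0.4·I/p_x and y* = 0.6·I/p_y.
At p_x=1, p_y=0.75, I=91: y* = 0.6·91/0.75 = 72.8.

y* = 72.8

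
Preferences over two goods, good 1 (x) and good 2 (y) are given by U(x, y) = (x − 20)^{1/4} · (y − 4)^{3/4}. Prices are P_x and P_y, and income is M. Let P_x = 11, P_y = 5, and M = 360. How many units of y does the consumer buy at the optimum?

This is Cobb-Douglas in (x−20, y−4): tangency gives 0.25·P_y·(y−4) = 0.75·P_x·(x−20).
After buying the subsistence bundle (20, 4), a share 0.25 of the remaining income goes to x: x* = 20 + 0.25·(M − 20P_x − 4P_y)/P_x.
Discretionary income = 360 − 20·11 − 4·5 = 120; y* = 4 + 0.75·120/5 = 22.

y* = 22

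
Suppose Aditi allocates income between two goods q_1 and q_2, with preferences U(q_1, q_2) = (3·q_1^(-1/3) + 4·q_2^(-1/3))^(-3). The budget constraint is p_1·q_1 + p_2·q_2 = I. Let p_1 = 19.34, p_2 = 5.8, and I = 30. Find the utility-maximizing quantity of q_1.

MU_q_1 ∝ 3·q_1^(-4/3), MU_q_2 ∝ 4·q_2^(-4/3), so MRS = (3/4)·(q_2/q_1)^(4/3) = p_1/p_2.
Hence q_2/q_1 = ((4/3)·p_1/p_2)^(1/(4/3)), i.e. raised to the 0.75 power.
Substitute q_2 = (q_2/q_1)·q_1 into the budget: q_1* = I/(p_1 + p_2·(q_2/q_1)).
Numerically q_2/q_1 = 3.06179, so q_1* = 30/(19.34 + 5.8·3.06179) = 0.8087.

q_1* = 0.8087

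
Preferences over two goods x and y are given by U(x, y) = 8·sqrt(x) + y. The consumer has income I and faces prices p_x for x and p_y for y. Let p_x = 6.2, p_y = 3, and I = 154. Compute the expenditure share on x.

MU_x = 4/√x, MU_y = 1. Tangency: 4/√x = p_x/p_y.
Solve: √x = 4·p_y/p_x, so x*(p_x,p_y) = (4·p_y/p_x)², and y* = (I − p_x·x*)/p_y.
Plugging in: x* = (4·3/6.2)² = 3.7461, y* = 43.5914.
Expenditure on x: 6.2·3.7461 = 23.2258; share = 0.1508.

share on x = 0.1508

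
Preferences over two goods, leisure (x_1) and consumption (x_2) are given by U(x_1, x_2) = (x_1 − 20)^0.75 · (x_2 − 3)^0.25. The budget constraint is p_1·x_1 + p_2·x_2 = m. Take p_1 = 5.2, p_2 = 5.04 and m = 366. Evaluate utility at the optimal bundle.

This is Cobb-Douglas in (x_1−20, x_2−3): tangency gives 0.75·p_2·(x_2−3) = 0.25·p_1·(x_1−20).
After buying the subsistence bundle (20, 3), a share 0.75 of the remaining income goes to x_1: x_1* = 20 + 0.75·(m − 20p_1 − 3p_2)/p_1.
Discretionary income = 366 − 20·5.2 − 3·5.04 = 246.88; x_1* = 20 + 0.75·246.88/5.2 = 55.6077; x_2* = 3 + 0.25·246.88/5.04 = 15.246.
Utility at the optimum: U(55.6077, 15.246) = 27.2682.

V = 27.2682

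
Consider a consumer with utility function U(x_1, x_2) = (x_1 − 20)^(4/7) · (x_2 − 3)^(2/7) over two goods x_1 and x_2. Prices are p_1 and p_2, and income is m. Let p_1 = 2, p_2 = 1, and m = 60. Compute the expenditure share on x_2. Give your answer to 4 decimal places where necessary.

share on x_2 = 0.1444

After buying the subsistence bundle (20, 3), a share 2/3 of the remaining income goes to x_1: x_1* = 20 + 2/3·(m − 20p_1 − 3p_2)/p_1.
Discretionary income = 60 − 20·2 − 3·1 = 17; x_1* = 20 + 2/3·17/2 = 25.6667; x_2* = 3 + 1/3·17/1 = 8.6667.
Expenditure on x_2: 1·8.6667 = 8.6667; share = 0.1444.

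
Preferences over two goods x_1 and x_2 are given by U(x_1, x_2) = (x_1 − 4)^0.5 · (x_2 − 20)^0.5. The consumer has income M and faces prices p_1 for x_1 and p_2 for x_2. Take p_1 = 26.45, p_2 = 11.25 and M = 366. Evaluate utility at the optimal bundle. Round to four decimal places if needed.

This is Cobb-Douglas in (x_1−4, x_2−20): tangency gives 0.5·p_2·(x_2−20) = 0.5·p_1·(x_1−4).
Substituting into the budget: x_1* = 4 + 0.5·(M − 4·p_1 − 20·p_2)/p_1, and x_2* = 20 + 0.5·(…)/p_2.
Discretionary income = 366 − 4·26.45 − 20·11.25 = 35.2; x_1* = 4 + 0.5·35.2/26.45 = 4.6654; x_2* = 20 + 0.5·35.2/11.25 = 21.5644.
Utility at the optimum: U(4.6654, 21.5644) = 1.0203.

V = 1.0203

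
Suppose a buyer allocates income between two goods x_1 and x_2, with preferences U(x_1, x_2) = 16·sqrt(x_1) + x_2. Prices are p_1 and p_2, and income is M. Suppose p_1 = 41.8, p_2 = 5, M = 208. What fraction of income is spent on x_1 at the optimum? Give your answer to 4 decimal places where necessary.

share on x_1 = 0.184

Solve: √x_1 = 8·p_2/p_1, so x_1*(p_1,p_2) = (8·p_2/p_1)², and x_2* = (M − p_1·x_1*)/p_2.
Plugging in: x_1* = (8·5/41.8)² = 0.9157, x_2* = 33.9445.
Expenditure on x_1: 41.8·0.9157 = 38.2775; share = 0.184.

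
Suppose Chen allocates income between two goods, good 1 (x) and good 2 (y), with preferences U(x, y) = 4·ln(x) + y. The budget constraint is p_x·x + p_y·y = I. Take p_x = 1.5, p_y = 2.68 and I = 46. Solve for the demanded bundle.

x* = 7.1467, y* = 13.1642

Set MRS = p_x/p_y: (4/x)/1 = p_x/p_y.
So x*(p_x,p_y) = 4·p_y/p_x, independent of income; and y* = (I − 4·p_y)/p_y.
At the given prices: x* = 4·2.68/1.5 = 7.1467, and y* = 13.1642.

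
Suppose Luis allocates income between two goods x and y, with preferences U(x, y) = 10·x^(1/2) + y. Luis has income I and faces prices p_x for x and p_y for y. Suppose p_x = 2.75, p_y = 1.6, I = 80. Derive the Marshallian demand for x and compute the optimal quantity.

x* = 8.4628

Utility is quasi-linear in y; the FOC for x is 5/√x = p_x/p_y.
Solve: √x = 5·p_y/p_x, so x*(p_x,p_y) = (5·p_y/p_x)², and y* = (I − p_x·x*)/p_y.
Plugging in: x* = (5·1.6/2.75)² = 8.4628.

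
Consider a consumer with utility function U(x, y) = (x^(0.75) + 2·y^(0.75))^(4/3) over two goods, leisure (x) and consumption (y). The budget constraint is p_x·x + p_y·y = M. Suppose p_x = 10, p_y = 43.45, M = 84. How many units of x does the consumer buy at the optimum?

x* = 7.029

MRS = MU_x/MU_y = (1/2)·(y/x)^(0.25). Set equal to p_x/p_y.
Solve for the ratio: y/x = [2·p_x/p_y]^(4).
Substitute y = (y/x)·x into the budget: x* = M/(p_x + p_y·(y/x)).
Numerically y/x = 0.044891, so x* = 84/(10 + 43.45·0.044891) = 7.029.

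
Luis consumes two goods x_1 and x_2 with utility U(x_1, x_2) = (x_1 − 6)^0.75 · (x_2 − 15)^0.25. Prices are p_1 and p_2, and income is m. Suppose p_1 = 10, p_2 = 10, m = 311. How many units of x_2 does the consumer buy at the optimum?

x_2* = 17.525

This is Cobb-Douglas in (x_1−6, x_2−15): tangency gives 0.75·p_2·(x_2−15) = 0.25·p_1·(x_1−6).
After buying the subsistence bundle (6, 15), a share 0.75 of the remaining income goes to x_1: x_1* = 6 + 0.75·(m − 6p_1 − 15p_2)/p_1.
Discretionary income = 311 − 6·10 − 15·10 = 101; x_2* = 15 + 0.25·101/10 = 17.525.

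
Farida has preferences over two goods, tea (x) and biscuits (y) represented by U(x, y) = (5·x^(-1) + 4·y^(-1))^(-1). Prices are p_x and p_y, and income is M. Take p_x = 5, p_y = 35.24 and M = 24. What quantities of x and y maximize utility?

MRS = MU_x/MU_y = (5/4)·(y/x)^(2). Set equal to p_x/p_y.
Solve for the ratio: y/x = [(4/5)·p_x/p_y]^(0.5).
Substitute y = (y/x)·x into the budget: x* = M/(p_x + p_y·(y/x)).
Numerically y/x = 0.336909, so x* = 24/(5 + 35.24·0.336909) = 1.4224 and y* = 0.336909·1.4224 = 0.4792.

x* = 1.4224, y* = 0.4792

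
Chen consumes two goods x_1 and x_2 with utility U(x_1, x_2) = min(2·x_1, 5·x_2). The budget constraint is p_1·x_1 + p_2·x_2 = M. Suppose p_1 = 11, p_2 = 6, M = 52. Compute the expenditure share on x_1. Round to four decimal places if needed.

Leontief preferences: the optimum is at the kink where x_1/5 = x_2/2, i.e. x_2 = (2/5)·x_1.
Budget: p_1·x_1 + p_2·(2/5)·x_1 = M, so (5·p_1 + 2·p_2)·x_1 = 5·M.
Demand: x_1*(p_1,p_2,M) = 5·M/(5·p_1 + 2·p_2), x_2* = 2·M/(5·p_1 + 2·p_2).
Here 5·11 + 2·6 = 67, giving x_1* = 3.8806 and x_2* = 1.5522.
Expenditure on x_1: 11·3.8806 = 42.6866; share = 0.8209.

share on x_1 = 0.8209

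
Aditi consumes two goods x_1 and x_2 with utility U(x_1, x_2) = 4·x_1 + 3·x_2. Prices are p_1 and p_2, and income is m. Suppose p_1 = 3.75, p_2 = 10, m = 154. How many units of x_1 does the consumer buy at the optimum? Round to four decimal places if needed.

Perfect substitutes: compare marginal utility per dollar. 4/p_1 vs 3/p_2 → 1.0667 vs 0.3.
x_1 gives more utility per dollar, so spend all income on x_1: x_1* = m/p_1, x_2* = 0.
Numerically: x_1* = 41.0667, x_2* = 0.

x_1* = 41.0667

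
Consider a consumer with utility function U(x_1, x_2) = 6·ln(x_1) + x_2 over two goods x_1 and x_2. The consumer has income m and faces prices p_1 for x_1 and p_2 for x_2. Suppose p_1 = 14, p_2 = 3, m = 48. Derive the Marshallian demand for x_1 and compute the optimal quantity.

x_1* = 1.2857

Set MRS = p_1/p_2: (6/x_1)/1 = p_1/p_2.
So x_1*(p_1,p_2) = 6·p_2/p_1, independent of income; and x_2* = (m − 6·p_2)/p_2.
At the given prices: x_1* = 6·3/14 = 1.2857.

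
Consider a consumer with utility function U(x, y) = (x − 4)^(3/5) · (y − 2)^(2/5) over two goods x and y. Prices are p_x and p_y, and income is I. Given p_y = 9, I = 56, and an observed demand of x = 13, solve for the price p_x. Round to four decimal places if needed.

MRS = (3/2)·(y−2)/(x−4). Tangency with p_x/p_y gives y−2 = (2/3)·(p_x/p_y)·(x−4).
Substituting into the budget: x* = 4 + 0.6·(I − 4·p_x − 2·p_y)/p_x, and y* = 2 + 0.4·(…)/p_y.
Set x* = 13 in the demand function and solve for p_x: p_x = 2.

p_x = 2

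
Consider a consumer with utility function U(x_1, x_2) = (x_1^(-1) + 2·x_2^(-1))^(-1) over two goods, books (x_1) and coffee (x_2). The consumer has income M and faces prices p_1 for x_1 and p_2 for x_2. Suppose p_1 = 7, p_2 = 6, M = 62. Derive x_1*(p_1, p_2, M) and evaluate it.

x_1* = 3.8354

MU_x_1 ∝ x_1^(-2), MU_x_2 ∝ 2·x_2^(-2), so MRS = (1/2)·(x_2/x_1)^(2) = p_1/p_2.
Hence x_2/x_1 = (2·p_1/p_2)^(1/(2)), i.e. raised to the 0.5 power.
Substitute x_2 = (x_2/x_1)·x_1 into the budget: x_1* = M/(p_1 + p_2·(x_2/x_1)).
Numerically x_2/x_1 = 1.527525, so x_1* = 62/(7 + 6·1.527525) = 3.8354.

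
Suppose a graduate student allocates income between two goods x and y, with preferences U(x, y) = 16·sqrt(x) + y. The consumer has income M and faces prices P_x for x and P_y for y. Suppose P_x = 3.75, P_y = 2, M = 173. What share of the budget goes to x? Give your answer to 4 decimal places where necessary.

share on x = 0.3946

Utility is quasi-linear in y; the FOC for x is 8/√x = P_x/P_y.
Solve: √x = 8·P_y/P_x, so x*(P_x,P_y) = (8·P_y/P_x)², and y* = (M − P_x·x*)/P_y.
Plugging in: x* = (8·2/3.75)² = 18.2044, y* = 52.3667.
Expenditure on x: 3.75·18.2044 = 68.2667; share = 0.3946.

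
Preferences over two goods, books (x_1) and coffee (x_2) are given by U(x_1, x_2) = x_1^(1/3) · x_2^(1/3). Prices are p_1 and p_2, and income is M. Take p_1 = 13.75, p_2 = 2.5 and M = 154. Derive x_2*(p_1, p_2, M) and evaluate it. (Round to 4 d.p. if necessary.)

x_2* = 30.8

Tangency: MRS = x_2/x_1 = p_1/p_2.
So 1/3·p_2·x_2 = 1/3·p_1·x_1; combined with the budget, a share 0.5 of income goes to x_1.
Demand: x_1*(p_1,p_2,M) = 0.5·M/p_1 and x_2* = 0.5·M/p_2.
At p_1=13.75, p_2=2.5, M=154: x_2* = 0.5·154/2.5 = 30.8.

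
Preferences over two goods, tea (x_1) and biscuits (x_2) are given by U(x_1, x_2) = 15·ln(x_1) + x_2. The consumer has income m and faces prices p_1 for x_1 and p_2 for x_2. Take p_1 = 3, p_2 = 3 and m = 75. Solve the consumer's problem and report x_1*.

Set MRS = p_1/p_2: (15/x_1)/1 = p_1/p_2.
So x_1*(p_1,p_2) = 15·p_2/p_1, independent of income; and x_2* = (m − 15·p_2)/p_2.
At the given prices: x_1* = 15·3/3 = 15.

x_1* = 15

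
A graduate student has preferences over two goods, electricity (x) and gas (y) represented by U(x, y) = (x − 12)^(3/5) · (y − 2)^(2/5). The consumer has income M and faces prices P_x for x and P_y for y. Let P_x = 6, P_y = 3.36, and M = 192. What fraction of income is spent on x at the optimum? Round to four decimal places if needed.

share on x = 0.729

Substituting into the budget: x* = 12 + 0.6·(M − 12·P_x − 2·P_y)/P_x, and y* = 2 + 0.4·(…)/P_y.
Discretionary income = 192 − 12·6 − 2·3.36 = 113.28; x* = 12 + 0.6·113.28/6 = 23.328; y* = 2 + 0.4·113.28/3.36 = 15.4857.
Expenditure on x: 6·23.328 = 139.968; share = 0.729.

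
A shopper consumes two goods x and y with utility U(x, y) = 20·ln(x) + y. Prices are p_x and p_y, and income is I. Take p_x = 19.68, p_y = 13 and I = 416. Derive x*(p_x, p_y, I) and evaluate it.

MU_x = 20/x, MU_y = 1. Tangency: 20/x = p_x/p_y.
So x*(p_x,p_y) = 20·p_y/p_x, independent of income; and y* = (I − 20·p_y)/p_y.
At the given prices: x* = 20·13/19.68 = 13.2114.

x* = 13.2114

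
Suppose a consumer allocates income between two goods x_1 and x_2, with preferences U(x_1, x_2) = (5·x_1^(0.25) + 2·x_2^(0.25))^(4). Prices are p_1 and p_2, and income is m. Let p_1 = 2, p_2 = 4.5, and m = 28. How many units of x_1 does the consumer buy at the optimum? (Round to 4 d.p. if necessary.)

MU_x_1 ∝ 5·x_1^(-0.75), MU_x_2 ∝ 2·x_2^(-0.75), so MRS = (5/2)·(x_2/x_1)^(0.75) = p_1/p_2.
Hence x_2/x_1 = ((2/5)·p_1/p_2)^(1/(0.75)), i.e. raised to the 4/3 power.
With the ratio pinned down, the budget gives x_1* = m/(p_1 + p_2·(x_2/x_1)) and x_2* = (x_2/x_1)·x_1*.
Numerically x_2/x_1 = 0.099962, so x_1* = 28/(2 + 4.5·0.099962) = 11.4294.

x_1* = 11.4294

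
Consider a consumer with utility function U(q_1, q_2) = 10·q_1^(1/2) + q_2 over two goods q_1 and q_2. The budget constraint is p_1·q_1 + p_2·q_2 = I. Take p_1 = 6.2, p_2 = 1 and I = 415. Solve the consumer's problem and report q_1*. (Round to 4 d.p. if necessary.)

q_1* = 0.6504

Set MRS = p_1/p_2: 5·q_1^(−1/2) = p_1/p_2.
Solve: √q_1 = 5·p_2/p_1, so q_1*(p_1,p_2) = (5·p_2/p_1)², and q_2* = (I − p_1·q_1*)/p_2.
Plugging in: q_1* = (5·1/6.2)² = 0.6504.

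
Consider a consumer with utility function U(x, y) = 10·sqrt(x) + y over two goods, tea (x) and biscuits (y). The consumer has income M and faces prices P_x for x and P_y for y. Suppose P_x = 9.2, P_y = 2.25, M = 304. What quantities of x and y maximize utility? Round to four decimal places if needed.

x* = 1.4953, y* = 128.997

Set MRS = P_x/P_y: 5·x^(−1/2) = P_x/P_y.
Thus x* = (5·P_y/P_x)² — independent of M — with the rest of income spent on y.
Plugging in: x* = (5·2.25/9.2)² = 1.4953, y* = 128.997.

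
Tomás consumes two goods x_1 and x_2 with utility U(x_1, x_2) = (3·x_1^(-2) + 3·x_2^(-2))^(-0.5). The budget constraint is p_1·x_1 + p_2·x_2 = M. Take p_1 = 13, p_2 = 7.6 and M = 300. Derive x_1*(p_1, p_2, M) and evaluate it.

x_1* = 13.5813

Numerically x_2/x_1 = 1.195941, so x_1* = 300/(13 + 7.6·1.195941) = 13.5813.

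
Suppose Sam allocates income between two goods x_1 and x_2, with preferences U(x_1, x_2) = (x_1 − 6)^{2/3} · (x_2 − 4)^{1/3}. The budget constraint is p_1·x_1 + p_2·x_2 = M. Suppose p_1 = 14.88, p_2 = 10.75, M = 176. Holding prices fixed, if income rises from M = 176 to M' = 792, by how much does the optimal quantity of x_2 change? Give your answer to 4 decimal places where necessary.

Discretionary income = 176 − 6·14.88 − 4·10.75 = 43.72; x_2* = 4 + 1/3·43.72/10.75 = 5.3557.
At M' = 792: x_2* = 24.4564. Change: 24.4564 − 5.3557 = 19.1008.

Δx_2* = 19.1008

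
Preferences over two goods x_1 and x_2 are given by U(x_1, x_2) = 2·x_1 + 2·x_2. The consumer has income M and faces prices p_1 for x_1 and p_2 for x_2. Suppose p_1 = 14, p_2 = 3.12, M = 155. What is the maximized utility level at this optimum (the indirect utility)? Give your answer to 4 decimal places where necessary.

V = 99.359

Numerically: x_1* = 0, x_2* = 49.6795.
Utility at the optimum: U(0, 49.6795) = 99.359.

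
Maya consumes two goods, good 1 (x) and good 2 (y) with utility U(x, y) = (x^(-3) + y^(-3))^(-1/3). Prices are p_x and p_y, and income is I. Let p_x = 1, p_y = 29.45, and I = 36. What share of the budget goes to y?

share on y = 0.9267

Substitute y = (y/x)·x into the budget: x* = I/(p_x + p_y·(y/x)).
Numerically y/x = 0.429268, so x* = 36/(1 + 29.45·0.429268) = 2.6389 and y* = 0.429268·2.6389 = 1.1328.
Expenditure on y: 29.45·1.1328 = 33.3611; share = 0.9267.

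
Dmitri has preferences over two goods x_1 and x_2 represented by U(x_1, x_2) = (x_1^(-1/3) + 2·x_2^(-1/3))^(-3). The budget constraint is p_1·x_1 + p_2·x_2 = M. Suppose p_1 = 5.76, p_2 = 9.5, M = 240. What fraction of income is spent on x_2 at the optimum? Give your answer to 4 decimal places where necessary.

MRS = MU_x_1/MU_x_2 = (1/2)·(x_2/x_1)^(4/3). Set equal to p_1/p_2.
Hence x_2/x_1 = (2·p_1/p_2)^(1/(4/3)), i.e. raised to the 0.75 power.
Substitute x_2 = (x_2/x_1)·x_1 into the budget: x_1* = M/(p_1 + p_2·(x_2/x_1)).
Numerically x_2/x_1 = 1.155571, so x_1* = 240/(5.76 + 9.5·1.155571) = 14.3387 and x_2* = 1.155571·14.3387 = 16.5694.
Expenditure on x_2: 9.5·16.5694 = 157.4091; share = 0.6559.

share on x_2 = 0.6559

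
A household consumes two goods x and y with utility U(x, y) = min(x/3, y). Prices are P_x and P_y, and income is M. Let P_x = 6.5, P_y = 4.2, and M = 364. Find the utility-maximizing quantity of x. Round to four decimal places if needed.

Demand: x*(P_x,P_y,M) = 3·M/(3·P_x + P_y), y* = M/(3·P_x + P_y).
Here 3·6.5 + 4.2 = 23.7, giving x* = 46.0759.

x* = 46.0759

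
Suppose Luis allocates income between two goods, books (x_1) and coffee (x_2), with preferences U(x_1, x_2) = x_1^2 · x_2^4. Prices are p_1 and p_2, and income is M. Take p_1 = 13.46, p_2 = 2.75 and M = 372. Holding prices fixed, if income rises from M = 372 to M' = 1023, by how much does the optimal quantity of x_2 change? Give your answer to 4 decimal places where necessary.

Δx_2* = 157.8182

MU_x_1/MU_x_2 = (2·x_2)/(4·x_1); tangency sets this equal to p_1/p_2.
Rearranging, p_2·x_2 = 2·p_1·x_1. Substituting into the budget gives p_1·x_1·(1 + 2) = M.
Demand: x_1*(p_1,p_2,M) = 1/3·M/p_1 and x_2* = 2/3·M/p_2.
At p_1=13.46, p_2=2.75, M=372: x_2* = 2/3·372/2.75 = 90.1818.
At M' = 1023: x_2* = 248. Change: 248 − 90.1818 = 157.8182.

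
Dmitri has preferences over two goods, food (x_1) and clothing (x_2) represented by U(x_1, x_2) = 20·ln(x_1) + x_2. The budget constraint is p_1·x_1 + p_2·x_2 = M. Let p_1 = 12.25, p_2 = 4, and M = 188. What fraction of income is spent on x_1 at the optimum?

share on x_1 = 0.4255

MU_x_1 = 20/x_1, MU_x_2 = 1. Tangency: 20/x_1 = p_1/p_2.
So x_1*(p_1,p_2) = 20·p_2/p_1, independent of income; and x_2* = (M − 20·p_2)/p_2.
At the given prices: x_1* = 20·4/12.25 = 6.5306, and x_2* = 27.
Expenditure on x_1: 12.25·6.5306 = 80; share = 0.4255.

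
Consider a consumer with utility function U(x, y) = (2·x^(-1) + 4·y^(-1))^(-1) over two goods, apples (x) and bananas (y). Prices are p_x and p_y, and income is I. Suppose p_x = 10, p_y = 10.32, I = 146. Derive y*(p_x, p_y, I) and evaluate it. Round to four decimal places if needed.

With the ratio pinned down, the budget gives x* = I/(p_x + p_y·(y/x)) and y* = (y/x)·x*.
Numerically y/x = 1.392115, so x* = 146/(10 + 10.32·1.392115) = 5.9918 and y* = 1.392115·5.9918 = 8.3413.

y* = 8.3413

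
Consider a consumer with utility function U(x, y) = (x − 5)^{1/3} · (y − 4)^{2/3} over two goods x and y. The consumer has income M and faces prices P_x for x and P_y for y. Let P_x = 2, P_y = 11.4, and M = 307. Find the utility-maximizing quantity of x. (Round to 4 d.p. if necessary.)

x* = 46.9

After buying the subsistence bundle (5, 4), a share 1/3 of the remaining income goes to x: x* = 5 + 1/3·(M − 5P_x − 4P_y)/P_x.
Discretionary income = 307 − 5·2 − 4·11.4 = 251.4; x* = 5 + 1/3·251.4/2 = 46.9.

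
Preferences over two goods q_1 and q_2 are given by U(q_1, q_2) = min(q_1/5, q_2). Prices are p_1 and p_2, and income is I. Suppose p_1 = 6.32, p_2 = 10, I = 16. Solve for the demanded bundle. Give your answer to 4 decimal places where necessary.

With perfect complements, no substitution: consume in ratio q_1:q_2 = 5:1.
Budget: p_1·q_1 + p_2·(1/5)·q_1 = I, so (5·p_1 + p_2)·q_1 = 5·I.
Demand: q_1*(p_1,p_2,I) = 5·I/(5·p_1 + p_2), q_2* = I/(5·p_1 + p_2).
Here 5·6.32 + 10 = 41.6, giving q_1* = 1.9231 and q_2* = 0.3846.

q_1* = 1.9231, q_2* = 0.3846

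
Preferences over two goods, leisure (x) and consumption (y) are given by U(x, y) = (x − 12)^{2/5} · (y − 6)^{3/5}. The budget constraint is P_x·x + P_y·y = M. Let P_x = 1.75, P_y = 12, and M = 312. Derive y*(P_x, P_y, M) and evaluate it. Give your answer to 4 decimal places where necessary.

y* = 16.95

Let x' = x−12, y' = y−6. MRS = (2/3)·y'/x' = P_x/P_y.
After buying the subsistence bundle (12, 6), a share 0.4 of the remaining income goes to x: x* = 12 + 0.4·(M − 12P_x − 6P_y)/P_x.
Discretionary income = 312 − 12·1.75 − 6·12 = 219; y* = 6 + 0.6·219/12 = 16.95.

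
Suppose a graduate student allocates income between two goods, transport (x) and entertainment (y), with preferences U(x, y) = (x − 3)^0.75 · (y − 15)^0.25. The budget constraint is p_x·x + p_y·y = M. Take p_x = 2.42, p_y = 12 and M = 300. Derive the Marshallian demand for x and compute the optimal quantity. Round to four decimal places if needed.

Discretionary income = 300 − 3·2.42 − 15·12 = 112.74; x* = 3 + 0.75·112.74/2.42 = 37.9401.

x* = 37.9401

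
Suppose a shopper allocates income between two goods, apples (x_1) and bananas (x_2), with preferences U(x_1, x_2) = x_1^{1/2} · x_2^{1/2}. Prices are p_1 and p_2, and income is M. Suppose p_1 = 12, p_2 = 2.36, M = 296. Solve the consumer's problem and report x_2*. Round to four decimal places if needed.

MU_x_1/MU_x_2 = (0.5·x_2)/(0.5·x_1); tangency sets this equal to p_1/p_2.
Rearranging, p_2·x_2 = p_1·x_1. Substituting into the budget gives p_1·x_1·(1 + 1) = M.
Demand: x_1*(p_1,p_2,M) = 0.5·M/p_1 and x_2* = 0.5·M/p_2.
At p_1=12, p_2=2.36, M=296: x_2* = 0.5·296/2.36 = 62.7119.

x_2* = 62.7119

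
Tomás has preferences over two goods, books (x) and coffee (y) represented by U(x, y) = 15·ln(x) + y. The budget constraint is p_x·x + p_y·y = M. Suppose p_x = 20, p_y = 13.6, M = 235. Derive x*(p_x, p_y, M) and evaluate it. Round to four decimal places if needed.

x* = 10.2

So x*(p_x,p_y) = 15·p_y/p_x, independent of income; and y* = (M − 15·p_y)/p_y.
At the given prices: x* = 15·13.6/20 = 10.2.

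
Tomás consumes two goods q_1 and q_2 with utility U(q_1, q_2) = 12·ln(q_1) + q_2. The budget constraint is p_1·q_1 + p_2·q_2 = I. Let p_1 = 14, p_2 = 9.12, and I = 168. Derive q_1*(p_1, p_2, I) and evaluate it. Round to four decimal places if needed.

At the given prices: q_1* = 12·9.12/14 = 7.8171.

q_1* = 7.8171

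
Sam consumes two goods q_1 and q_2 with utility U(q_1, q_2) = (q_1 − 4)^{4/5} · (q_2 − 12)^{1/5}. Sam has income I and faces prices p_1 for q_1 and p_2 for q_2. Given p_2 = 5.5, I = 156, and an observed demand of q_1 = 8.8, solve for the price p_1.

p_1 = 9

MRS = 4·(q_2−12)/(q_1−4). Tangency with p_1/p_2 gives q_2−12 = (1/4)·(p_1/p_2)·(q_1−4).
Substituting into the budget: q_1* = 4 + 0.8·(I − 4·p_1 − 12·p_2)/p_1, and q_2* = 12 + 0.2·(…)/p_2.
Set q_1* = 8.8 in the demand function and solve for p_1: p_1 = 9.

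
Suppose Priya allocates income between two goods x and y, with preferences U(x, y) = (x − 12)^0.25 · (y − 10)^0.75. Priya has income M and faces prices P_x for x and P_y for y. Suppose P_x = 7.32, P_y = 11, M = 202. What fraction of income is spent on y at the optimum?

MRS = (1/3)·(y−10)/(x−12). Tangency with P_x/P_y gives y−10 = 3·(P_x/P_y)·(x−12).
Substituting into the budget: x* = 12 + 0.25·(M − 12·P_x − 10·P_y)/P_x, and y* = 10 + 0.75·(…)/P_y.
Discretionary income = 202 − 12·7.32 − 10·11 = 4.16; x* = 12 + 0.25·4.16/7.32 = 12.1421; y* = 10 + 0.75·4.16/11 = 10.2836.
Expenditure on y: 11·10.2836 = 113.12; share = 0.56.

share on y = 0.56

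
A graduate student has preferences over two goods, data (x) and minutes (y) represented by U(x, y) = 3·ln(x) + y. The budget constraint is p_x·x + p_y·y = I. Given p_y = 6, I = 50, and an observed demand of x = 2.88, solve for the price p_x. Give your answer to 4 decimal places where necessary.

p_x = 6.25

MU_x = 3/x, MU_y = 1. Tangency: 3/x = p_x/p_y.
So x*(p_x,p_y) = 3·p_y/p_x, independent of income; and y* = (I − 3·p_y)/p_y.
Set x* = 2.88 in the demand function and solve for p_x: p_x = 6.25.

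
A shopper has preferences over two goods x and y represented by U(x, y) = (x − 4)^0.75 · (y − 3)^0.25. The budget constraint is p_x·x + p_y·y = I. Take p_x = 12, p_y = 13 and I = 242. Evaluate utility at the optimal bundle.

Let x' = x−4, y' = y−3. MRS = 3·y'/x' = p_x/p_y.
After buying the subsistence bundle (4, 3), a share 0.75 of the remaining income goes to x: x* = 4 + 0.75·(I − 4p_x − 3p_y)/p_x.
Discretionary income = 242 − 4·12 − 3·13 = 155; x* = 4 + 0.75·155/12 = 13.6875; y* = 3 + 0.25·155/13 = 5.9808.
Utility at the optimum: U(13.6875, 5.9808) = 7.2151.

V = 7.2151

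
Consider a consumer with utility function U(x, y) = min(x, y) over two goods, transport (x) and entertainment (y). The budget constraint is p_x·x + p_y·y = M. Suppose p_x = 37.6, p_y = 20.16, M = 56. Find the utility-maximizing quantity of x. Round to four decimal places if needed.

With perfect complements, no substitution: consume in ratio x:y = 1:1.
Budget: p_x·x + p_y·x = M, so (p_x + p_y)·x = M.
Demand: x*(p_x,p_y,M) = M/(p_x + p_y), y* = M/(p_x + p_y).
Here 37.6 + 20.16 = 57.76, giving x* = 0.9695.

x* = 0.9695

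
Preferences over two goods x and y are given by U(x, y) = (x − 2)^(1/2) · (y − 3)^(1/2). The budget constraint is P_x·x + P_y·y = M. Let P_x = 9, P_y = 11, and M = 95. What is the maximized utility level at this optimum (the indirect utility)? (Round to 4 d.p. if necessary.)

MRS = (y−3)/(x−2). Tangency with P_x/P_y gives y−3 = (P_x/P_y)·(x−2).
Substituting into the budget: x* = 2 + 0.5·(M − 2·P_x − 3·P_y)/P_x, and y* = 3 + 0.5·(…)/P_y.
Discretionary income = 95 − 2·9 − 3·11 = 44; x* = 2 + 0.5·44/9 = 4.4444; y* = 3 + 0.5·44/11 = 5.
Utility at the optimum: U(4.4444, 5) = 2.2111.

V = 2.2111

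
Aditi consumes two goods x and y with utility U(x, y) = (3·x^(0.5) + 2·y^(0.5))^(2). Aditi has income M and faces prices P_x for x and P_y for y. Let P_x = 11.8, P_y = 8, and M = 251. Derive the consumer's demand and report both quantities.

x* = 12.8484, y* = 12.4237

MU_x ∝ 3·x^(-0.5), MU_y ∝ 2·y^(-0.5), so MRS = (3/2)·(y/x)^(0.5) = P_x/P_y.
Solve for the ratio: y/x = [(2/3)·P_x/P_y]^(2).
Substitute y = (y/x)·x into the budget: x* = M/(P_x + P_y·(y/x)).
Numerically y/x = 0.966944, so x* = 251/(11.8 + 8·0.966944) = 12.8484 and y* = 0.966944·12.8484 = 12.4237.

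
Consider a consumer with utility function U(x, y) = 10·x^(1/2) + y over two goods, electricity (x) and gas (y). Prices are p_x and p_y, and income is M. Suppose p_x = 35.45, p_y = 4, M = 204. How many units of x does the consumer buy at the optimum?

Utility is quasi-linear in y; the FOC for x is 5/√x = p_x/p_y.
Solve: √x = 5·p_y/p_x, so x*(p_x,p_y) = (5·p_y/p_x)², and y* = (M − p_x·x*)/p_y.
Plugging in: x* = (5·4/35.45)² = 0.3183.

x* = 0.3183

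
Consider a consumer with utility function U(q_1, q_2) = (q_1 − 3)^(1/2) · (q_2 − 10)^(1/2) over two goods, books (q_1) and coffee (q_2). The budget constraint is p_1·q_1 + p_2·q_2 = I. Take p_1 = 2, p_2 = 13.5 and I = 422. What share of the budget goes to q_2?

share on q_2 = 0.6528

Let q_1' = q_1−3, q_2' = q_2−10. MRS = q_2'/q_1' = p_1/p_2.
Substituting into the budget: q_1* = 3 + 0.5·(I − 3·p_1 − 10·p_2)/p_1, and q_2* = 10 + 0.5·(…)/p_2.
Discretionary income = 422 − 3·2 − 10·13.5 = 281; q_1* = 3 + 0.5·281/2 = 73.25; q_2* = 10 + 0.5·281/13.5 = 20.4074.
Expenditure on q_2: 13.5·20.4074 = 275.5; share = 0.6528.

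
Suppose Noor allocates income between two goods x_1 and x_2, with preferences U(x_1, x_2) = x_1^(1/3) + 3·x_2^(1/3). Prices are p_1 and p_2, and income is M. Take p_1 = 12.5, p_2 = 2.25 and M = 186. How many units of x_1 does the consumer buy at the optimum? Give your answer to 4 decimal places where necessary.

x_1* = 1.1232

From the CES first-order condition, (1/3)·(x_2/x_1)^(2/3) = p_1/p_2.
Hence x_2/x_1 = (3·p_1/p_2)^(1/(2/3)), i.e. raised to the 1.5 power.
With the ratio pinned down, the budget gives x_1* = M/(p_1 + p_2·(x_2/x_1)) and x_2* = (x_2/x_1)·x_1*.
Numerically x_2/x_1 = 68.041382, so x_1* = 186/(12.5 + 2.25·68.041382) = 1.1232.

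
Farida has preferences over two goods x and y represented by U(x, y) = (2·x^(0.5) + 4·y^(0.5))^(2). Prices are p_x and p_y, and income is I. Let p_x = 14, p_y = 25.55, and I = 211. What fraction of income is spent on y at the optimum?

Numerically y/x = 1.200976, so x* = 211/(14 + 25.55·1.200976) = 4.7219 and y* = 1.200976·4.7219 = 5.6709.
Expenditure on y: 25.55·5.6709 = 144.8927; share = 0.6867.

share on y = 0.6867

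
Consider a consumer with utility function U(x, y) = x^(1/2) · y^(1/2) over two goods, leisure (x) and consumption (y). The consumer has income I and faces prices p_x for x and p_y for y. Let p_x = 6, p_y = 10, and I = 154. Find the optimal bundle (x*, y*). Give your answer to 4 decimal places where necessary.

x* = 12.8333, y* = 7.7

MU_x/MU_y = (0.5·y)/(0.5·x); tangency sets this equal to p_x/p_y.
Rearranging, p_y·y = p_x·x. Substituting into the budget gives p_x·x·(1 + 1) = I.
Demand: x*(p_x,p_y,I) = 0.5·I/p_x and y* = 0.5·I/p_y.
At p_x=6, p_y=10, I=154: x* = 0.5·154/6 = 12.8333, y* = 7.7.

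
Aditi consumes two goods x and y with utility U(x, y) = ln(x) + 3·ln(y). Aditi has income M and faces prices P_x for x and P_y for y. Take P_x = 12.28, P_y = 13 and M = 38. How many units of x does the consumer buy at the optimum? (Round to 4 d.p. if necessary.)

x* = 0.7736

Tangency: MRS = (1/3)·y/x = P_x/P_y.
So P_y·y = 3·P_x·x; combined with the budget, a share 0.25 of income goes to x.
Demand: x*(P_x,P_y,M) = 0.25·M/P_x and y* = 0.75·M/P_y.
At P_x=12.28, P_y=13, M=38: x* = 0.25·38/12.28 = 0.7736.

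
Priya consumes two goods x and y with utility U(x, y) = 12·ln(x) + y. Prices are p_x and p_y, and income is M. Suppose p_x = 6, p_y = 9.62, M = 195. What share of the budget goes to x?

MU_x = 12/x, MU_y = 1. Tangency: 12/x = p_x/p_y.
So x*(p_x,p_y) = 12·p_y/p_x, independent of income; and y* = (M − 12·p_y)/p_y.
At the given prices: x* = 12·9.62/6 = 19.24, and y* = 8.2703.
Expenditure on x: 6·19.24 = 115.44; share = 0.592.

share on x = 0.592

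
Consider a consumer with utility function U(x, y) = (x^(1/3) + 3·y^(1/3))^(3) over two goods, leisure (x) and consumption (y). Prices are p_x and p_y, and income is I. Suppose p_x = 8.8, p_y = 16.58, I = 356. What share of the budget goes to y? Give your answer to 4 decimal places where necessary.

share on y = 0.791

MRS = MU_x/MU_y = (1/3)·(y/x)^(2/3). Set equal to p_x/p_y.
Solve for the ratio: y/x = [3·p_x/p_y]^(1.5).
Substitute y = (y/x)·x into the budget: x* = I/(p_x + p_y·(y/x)).
Numerically y/x = 2.009227, so x* = 356/(8.8 + 16.58·2.009227) = 8.4534 and y* = 2.009227·8.4534 = 16.9849.
Expenditure on y: 16.58·16.9849 = 281.6097; share = 0.791.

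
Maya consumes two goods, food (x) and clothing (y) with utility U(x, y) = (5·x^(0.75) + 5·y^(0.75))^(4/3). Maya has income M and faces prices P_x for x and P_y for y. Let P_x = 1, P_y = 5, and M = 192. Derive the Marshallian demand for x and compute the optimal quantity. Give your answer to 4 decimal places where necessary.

MU_x ∝ 5·x^(-0.25), MU_y ∝ 5·y^(-0.25), so MRS = (y/x)^(0.25) = P_x/P_y.
Hence y/x = (P_x/P_y)^(1/(0.25)), i.e. raised to the 4 power.
With the ratio pinned down, the budget gives x* = M/(P_x + P_y·(y/x)) and y* = (y/x)·x*.
Numerically y/x = 0.0016, so x* = 192/(1 + 5·0.0016) = 190.4762.

x* = 190.4762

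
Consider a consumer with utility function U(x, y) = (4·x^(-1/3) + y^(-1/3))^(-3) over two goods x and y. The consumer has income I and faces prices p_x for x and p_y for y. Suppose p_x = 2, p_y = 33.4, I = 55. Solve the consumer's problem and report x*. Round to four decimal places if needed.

x* = 16.0376

From the CES first-order condition, 4·(y/x)^(4/3) = p_x/p_y.
Hence y/x = ((1/4)·p_x/p_y)^(1/(4/3)), i.e. raised to the 0.75 power.
With the ratio pinned down, the budget gives x* = I/(p_x + p_y·(y/x)) and y* = (y/x)·x*.
Numerically y/x = 0.042797, so x* = 55/(2 + 33.4·0.042797) = 16.0376.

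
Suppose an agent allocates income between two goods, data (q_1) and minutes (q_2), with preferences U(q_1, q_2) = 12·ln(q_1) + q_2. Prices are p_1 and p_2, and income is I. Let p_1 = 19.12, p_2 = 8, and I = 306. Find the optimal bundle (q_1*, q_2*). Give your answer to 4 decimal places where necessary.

Set MRS = p_1/p_2: (12/q_1)/1 = p_1/p_2.
So q_1*(p_1,p_2) = 12·p_2/p_1, independent of income; and q_2* = (I − 12·p_2)/p_2.
At the given prices: q_1* = 12·8/19.12 = 5.0209, and q_2* = 26.25.

q_1* = 5.0209, q_2* = 26.25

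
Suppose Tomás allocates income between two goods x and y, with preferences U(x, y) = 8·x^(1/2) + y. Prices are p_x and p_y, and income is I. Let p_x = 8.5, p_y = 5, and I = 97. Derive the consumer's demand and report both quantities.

x* = 5.5363, y* = 9.9882

Plugging in: x* = (4·5/8.5)² = 5.5363, y* = 9.9882.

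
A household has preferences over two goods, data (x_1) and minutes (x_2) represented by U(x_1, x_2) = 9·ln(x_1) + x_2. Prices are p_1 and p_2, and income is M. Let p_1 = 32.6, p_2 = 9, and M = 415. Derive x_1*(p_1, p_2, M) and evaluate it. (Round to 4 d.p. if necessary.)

Set MRS = p_1/p_2: (9/x_1)/1 = p_1/p_2.
So x_1*(p_1,p_2) = 9·p_2/p_1, independent of income; and x_2* = (M − 9·p_2)/p_2.
At the given prices: x_1* = 9·9/32.6 = 2.4847.

x_1* = 2.4847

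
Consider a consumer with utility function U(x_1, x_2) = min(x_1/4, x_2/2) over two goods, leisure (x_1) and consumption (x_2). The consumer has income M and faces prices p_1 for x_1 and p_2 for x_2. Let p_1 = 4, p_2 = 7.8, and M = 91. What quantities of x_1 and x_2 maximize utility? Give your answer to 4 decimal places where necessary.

Here 4·4 + 2·7.8 = 31.6, giving x_1* = 11.519 and x_2* = 5.7595.

x_1* = 11.519, x_2* = 5.7595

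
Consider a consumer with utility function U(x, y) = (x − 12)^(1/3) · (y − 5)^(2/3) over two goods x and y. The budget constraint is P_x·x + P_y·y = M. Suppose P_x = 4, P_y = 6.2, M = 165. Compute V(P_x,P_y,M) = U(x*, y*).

V = 8.4941

Let x' = x−12, y' = y−5. MRS = (1/2)·y'/x' = P_x/P_y.
Substituting into the budget: x* = 12 + 1/3·(M − 12·P_x − 5·P_y)/P_x, and y* = 5 + 2/3·(…)/P_y.
Discretionary income = 165 − 12·4 − 5·6.2 = 86; x* = 12 + 1/3·86/4 = 19.1667; y* = 5 + 2/3·86/6.2 = 14.2473.
Utility at the optimum: U(19.1667, 14.2473) = 8.4941.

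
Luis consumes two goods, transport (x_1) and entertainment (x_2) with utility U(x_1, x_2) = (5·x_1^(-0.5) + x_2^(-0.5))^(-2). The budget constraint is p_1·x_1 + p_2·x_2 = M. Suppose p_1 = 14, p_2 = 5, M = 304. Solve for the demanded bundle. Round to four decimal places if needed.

x_1* = 17.4743, x_2* = 11.872

With the ratio pinned down, the budget gives x_1* = M/(p_1 + p_2·(x_2/x_1)) and x_2* = (x_2/x_1)·x_1*.
Numerically x_2/x_1 = 0.6794, so x_1* = 304/(14 + 5·0.6794) = 17.4743 and x_2* = 0.6794·17.4743 = 11.872.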